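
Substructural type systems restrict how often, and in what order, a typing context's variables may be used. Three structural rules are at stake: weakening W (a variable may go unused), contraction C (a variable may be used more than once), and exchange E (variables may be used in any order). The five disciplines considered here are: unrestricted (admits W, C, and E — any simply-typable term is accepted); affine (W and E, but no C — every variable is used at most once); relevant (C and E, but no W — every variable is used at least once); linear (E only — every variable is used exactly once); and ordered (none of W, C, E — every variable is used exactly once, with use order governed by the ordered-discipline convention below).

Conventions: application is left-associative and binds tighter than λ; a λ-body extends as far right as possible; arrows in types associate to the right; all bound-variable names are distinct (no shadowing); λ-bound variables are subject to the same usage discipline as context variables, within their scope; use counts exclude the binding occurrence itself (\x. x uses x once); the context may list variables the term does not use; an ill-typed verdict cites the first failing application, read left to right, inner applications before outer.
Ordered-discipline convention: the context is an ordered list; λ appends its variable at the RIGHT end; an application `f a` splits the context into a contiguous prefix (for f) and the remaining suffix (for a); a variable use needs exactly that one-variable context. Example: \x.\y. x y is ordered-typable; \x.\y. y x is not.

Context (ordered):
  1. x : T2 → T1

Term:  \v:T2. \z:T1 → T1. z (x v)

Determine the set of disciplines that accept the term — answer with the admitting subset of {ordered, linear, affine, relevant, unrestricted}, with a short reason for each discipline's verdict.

accepted by: linear, affine, relevant, unrestricted
variable uses: x: 1×, v (λ-bound): 1×, z (λ-bound): 1×
left-to-right use order: z, x, v
typing: well-typed — term : T2 → (T1 → T1) → T1
ordered: ✗, needs exchange: uses follow z, x, v
linear: ✓, x, v, z: one use apiece
affine: ✓, at most one use each (x, v, z)
relevant: ✓, at least one use each (x, v, z)
unrestricted: ✓, simply typable at T2 → (T1 → T1) → T1; W, C, E all held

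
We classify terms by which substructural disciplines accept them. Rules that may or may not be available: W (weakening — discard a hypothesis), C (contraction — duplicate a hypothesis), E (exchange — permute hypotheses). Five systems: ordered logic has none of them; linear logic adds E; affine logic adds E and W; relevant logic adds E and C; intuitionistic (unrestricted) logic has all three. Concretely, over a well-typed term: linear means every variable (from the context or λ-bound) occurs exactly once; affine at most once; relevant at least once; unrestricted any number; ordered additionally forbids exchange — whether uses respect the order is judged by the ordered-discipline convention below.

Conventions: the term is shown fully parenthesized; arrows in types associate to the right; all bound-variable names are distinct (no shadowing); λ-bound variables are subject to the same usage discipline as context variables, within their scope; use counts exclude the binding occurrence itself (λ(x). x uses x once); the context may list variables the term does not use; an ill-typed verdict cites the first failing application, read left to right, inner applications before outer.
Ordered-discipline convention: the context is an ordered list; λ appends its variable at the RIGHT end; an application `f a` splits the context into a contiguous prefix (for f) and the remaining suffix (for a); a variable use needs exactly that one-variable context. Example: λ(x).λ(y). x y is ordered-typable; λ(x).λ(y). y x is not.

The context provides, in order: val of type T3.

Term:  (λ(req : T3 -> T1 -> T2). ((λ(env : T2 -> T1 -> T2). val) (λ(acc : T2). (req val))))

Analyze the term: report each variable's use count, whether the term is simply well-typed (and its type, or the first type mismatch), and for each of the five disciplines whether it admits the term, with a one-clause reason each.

variable uses: val: 2×; req [bound]: 1×; env [bound]: 0×; acc [bound]: 0×
use order (left to right): val, req, val
typing: ✓ — (T3 -> T1 -> T2) -> T3
ordered ✗ (val ×2 used more than once (contraction); env, acc never used (weakening))
linear ✗ (val ×2 used more than once (contraction); env, acc never used (weakening))
affine ✗ (val ×2 used more than once (contraction))
relevant ✗ (env, acc never used (weakening))
unrestricted ✓ (simply typable at (T3 -> T1 -> T2) -> T3; W, C, E all held)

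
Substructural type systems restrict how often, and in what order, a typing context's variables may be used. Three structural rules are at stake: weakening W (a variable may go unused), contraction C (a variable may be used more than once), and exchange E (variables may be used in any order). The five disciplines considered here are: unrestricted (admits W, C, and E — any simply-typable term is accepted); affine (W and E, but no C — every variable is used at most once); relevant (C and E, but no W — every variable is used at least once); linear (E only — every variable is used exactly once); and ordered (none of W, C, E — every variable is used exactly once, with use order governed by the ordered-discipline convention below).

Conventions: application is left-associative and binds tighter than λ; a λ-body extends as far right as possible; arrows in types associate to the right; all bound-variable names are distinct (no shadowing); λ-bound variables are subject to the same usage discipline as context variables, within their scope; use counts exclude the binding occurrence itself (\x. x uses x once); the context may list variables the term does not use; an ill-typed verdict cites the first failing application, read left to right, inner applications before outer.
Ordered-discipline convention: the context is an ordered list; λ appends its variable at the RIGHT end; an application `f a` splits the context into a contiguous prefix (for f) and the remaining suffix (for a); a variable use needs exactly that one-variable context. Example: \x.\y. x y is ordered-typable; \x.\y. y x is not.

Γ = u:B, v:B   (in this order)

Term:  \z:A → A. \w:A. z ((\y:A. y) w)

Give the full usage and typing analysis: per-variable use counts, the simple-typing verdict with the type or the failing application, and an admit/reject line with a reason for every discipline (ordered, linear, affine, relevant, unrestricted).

usage: u: 0×, v: 0×, z (λ-bound): 1×, w (λ-bound): 1×, y (λ-bound): 1×
left-to-right use order: z, y, w
typing: ✓ — (A → A) → A → A
ordered ✗ (u, v never used (weakening))
linear ✗ (u, v never used (weakening))
affine ✓ (at most one use each (u, v, z, w, y))
relevant ✗ (u, v never used (weakening))
unrestricted ✓ (typability at (A → A) → A → A is all that's needed)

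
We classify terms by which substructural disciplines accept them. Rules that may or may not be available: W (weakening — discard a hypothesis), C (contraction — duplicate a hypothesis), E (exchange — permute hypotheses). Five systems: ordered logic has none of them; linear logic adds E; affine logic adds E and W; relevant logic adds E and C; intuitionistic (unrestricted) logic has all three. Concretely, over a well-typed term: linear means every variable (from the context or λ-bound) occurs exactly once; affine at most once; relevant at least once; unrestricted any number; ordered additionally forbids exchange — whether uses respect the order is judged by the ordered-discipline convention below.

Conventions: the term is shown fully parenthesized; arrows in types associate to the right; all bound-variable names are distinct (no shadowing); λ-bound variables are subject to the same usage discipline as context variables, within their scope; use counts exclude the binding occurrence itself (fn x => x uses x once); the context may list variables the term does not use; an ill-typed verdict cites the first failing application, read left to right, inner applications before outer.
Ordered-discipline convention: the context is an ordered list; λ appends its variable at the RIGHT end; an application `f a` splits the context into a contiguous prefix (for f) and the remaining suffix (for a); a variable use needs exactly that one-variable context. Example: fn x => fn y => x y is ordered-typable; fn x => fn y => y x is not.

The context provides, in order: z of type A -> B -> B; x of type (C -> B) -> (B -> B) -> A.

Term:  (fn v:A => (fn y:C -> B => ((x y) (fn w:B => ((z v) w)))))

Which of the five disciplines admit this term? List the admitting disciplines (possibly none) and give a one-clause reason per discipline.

accepted by: linear, affine, relevant, unrestricted
use counts: z ×1; x ×1; v (bound) ×1; y (bound) ×1; w (bound) ×1
order of uses: x, y, z, v, w
typing: well-typed at A -> (C -> B) -> A
ordered: ✗ — needs exchange: uses follow x, y, z, v, w
linear: ✓ — each of z, x, v, y, w used exactly once
affine: ✓ — no duplicate uses among z, x, v, y, w
relevant: ✓ — none of z, x, v, y, w goes unused
unrestricted: ✓ — typability at A -> (C -> B) -> A is all that's needed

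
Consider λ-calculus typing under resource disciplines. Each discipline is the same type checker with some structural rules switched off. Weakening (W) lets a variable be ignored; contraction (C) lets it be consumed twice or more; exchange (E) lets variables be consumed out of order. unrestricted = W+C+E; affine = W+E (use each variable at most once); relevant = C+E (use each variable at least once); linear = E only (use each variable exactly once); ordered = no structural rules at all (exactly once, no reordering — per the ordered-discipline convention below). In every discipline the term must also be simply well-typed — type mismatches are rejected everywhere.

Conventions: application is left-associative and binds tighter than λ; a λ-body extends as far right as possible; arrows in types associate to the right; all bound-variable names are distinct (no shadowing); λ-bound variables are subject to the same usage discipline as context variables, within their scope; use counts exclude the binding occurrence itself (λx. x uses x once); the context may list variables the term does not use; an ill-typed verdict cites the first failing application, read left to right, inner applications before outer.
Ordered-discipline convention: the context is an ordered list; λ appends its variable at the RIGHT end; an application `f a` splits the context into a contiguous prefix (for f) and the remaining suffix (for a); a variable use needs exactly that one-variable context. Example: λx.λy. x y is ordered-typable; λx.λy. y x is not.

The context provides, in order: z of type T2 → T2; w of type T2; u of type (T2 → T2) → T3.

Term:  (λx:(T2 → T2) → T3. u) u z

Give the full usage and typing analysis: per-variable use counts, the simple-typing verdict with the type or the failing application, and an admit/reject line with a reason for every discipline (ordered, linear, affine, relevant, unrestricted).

usage: z: 1×; w: 0×; u: 2×; x (λ-bound): 0×
use order (left to right): u, u, z
typing: well-typed — term : T3
ordered: ✗, uses contraction: u ×2; w, x never used (weakening)
linear: ✗, uses contraction: u ×2; w, x never used (weakening)
affine: ✗, uses contraction: u ×2
relevant: ✗, w, x never used (weakening)
unrestricted: ✓, typability at T3 is all that's needed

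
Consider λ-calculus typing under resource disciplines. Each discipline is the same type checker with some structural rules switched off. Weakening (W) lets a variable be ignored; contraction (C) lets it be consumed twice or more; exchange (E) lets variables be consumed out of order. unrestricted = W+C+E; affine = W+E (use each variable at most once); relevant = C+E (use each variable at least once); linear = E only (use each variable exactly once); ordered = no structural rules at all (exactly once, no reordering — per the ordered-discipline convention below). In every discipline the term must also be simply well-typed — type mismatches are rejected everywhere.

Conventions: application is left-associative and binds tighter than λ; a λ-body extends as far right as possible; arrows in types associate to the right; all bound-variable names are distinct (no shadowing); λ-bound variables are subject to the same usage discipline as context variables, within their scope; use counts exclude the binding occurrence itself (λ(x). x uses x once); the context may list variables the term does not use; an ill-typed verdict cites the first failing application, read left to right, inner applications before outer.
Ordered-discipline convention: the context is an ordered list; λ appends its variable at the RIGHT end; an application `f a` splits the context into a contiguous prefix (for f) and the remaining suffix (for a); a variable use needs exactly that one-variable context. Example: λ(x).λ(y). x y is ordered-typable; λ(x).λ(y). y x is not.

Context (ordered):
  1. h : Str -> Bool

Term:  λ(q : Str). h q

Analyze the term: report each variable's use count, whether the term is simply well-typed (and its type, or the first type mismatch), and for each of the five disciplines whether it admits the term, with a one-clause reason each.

usage: h=1, q [bound]=1
order of uses: h, q
typing: the term checks, with type Str -> Bool
ordered: ✓ — one use each (h, q); ordered split holds
linear: ✓ — single use per variable (h, q)
affine: ✓ — none of h, q used more than once
relevant: ✓ — h, q: all used, weakening unneeded
unrestricted: ✓ — well-typed at Str -> Bool; no restrictions here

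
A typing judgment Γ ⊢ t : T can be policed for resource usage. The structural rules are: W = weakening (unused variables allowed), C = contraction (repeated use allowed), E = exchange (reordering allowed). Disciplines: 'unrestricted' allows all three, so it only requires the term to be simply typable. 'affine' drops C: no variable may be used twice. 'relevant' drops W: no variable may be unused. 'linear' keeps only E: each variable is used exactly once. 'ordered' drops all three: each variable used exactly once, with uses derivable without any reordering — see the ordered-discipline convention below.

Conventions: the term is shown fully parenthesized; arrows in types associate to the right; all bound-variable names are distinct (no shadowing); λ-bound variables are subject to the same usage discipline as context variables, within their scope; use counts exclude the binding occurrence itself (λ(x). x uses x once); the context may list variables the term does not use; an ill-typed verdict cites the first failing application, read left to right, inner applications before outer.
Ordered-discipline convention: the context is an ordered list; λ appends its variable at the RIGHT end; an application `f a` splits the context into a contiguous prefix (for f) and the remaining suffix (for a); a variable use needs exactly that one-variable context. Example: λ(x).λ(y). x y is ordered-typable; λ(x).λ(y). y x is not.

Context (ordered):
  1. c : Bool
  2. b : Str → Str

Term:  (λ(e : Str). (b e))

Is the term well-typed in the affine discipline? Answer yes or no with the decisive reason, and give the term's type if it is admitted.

yes — c, b, e: no repeats, contraction unneeded; term : Str → Str
variable uses: c: 0; b: 1; e [bound]: 1
left-to-right use order: b, e
typing: well-typed at Str → Str
across the five disciplines: ordered ✗, linear ✗, affine ✓, relevant ✗, unrestricted ✓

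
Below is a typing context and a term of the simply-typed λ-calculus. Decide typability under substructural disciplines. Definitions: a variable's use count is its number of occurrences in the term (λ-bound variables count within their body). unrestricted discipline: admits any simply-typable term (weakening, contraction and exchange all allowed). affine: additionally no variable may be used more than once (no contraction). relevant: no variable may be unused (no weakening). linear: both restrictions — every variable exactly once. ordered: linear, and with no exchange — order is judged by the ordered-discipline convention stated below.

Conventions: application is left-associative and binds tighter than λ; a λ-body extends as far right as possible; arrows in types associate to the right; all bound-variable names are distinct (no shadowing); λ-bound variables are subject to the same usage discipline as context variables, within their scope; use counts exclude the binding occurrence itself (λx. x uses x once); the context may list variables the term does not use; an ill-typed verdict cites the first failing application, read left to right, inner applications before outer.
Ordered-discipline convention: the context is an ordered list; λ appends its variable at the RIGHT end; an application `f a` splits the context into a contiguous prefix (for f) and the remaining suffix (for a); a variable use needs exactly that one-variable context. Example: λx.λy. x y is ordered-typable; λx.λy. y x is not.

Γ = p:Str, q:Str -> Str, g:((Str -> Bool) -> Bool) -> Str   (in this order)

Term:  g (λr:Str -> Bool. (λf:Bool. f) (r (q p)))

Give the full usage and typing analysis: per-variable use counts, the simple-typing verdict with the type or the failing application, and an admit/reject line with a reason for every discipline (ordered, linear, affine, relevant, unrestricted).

variable uses: p: 1×; q: 1×; g: 1×; r (bound): 1×; f (bound): 1×
use order (left to right): g, f, r, q, p
typing: well-typed at Str
ordered: ✗, needs exchange: uses follow g, f, r, q, p
linear: ✓, single use per variable (p, q, g, r, f)
affine: ✓, at most one use each (p, q, g, r, f)
relevant: ✓, none of p, q, g, r, f goes unused
unrestricted: ✓, simply typable at Str; W, C, E all held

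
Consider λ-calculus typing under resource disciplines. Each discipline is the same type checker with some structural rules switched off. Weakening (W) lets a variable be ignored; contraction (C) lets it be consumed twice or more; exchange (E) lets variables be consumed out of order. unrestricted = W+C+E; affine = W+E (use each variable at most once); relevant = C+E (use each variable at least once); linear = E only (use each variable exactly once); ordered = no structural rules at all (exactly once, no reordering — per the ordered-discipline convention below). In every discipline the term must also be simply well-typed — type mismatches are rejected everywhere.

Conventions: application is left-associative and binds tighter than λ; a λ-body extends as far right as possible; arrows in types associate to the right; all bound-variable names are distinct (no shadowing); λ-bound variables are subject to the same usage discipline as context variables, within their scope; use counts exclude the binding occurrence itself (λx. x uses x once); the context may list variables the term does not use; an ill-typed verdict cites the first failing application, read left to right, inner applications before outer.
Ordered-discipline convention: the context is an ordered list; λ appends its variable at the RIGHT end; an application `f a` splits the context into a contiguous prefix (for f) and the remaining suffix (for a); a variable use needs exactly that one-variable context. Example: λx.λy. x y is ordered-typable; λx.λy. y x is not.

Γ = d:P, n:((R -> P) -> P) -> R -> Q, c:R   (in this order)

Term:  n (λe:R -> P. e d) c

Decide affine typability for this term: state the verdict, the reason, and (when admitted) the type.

no — a type mismatch blocks all five
use counts: d: 1×; n: 1×; c: 1×; e (λ-bound): 1×
left-to-right use order: n, e, d, c
typing: ill-typed: an argument P mismatches the expected R
all disciplines: ordered ✗, linear ✗, affine ✗, relevant ✗, unrestricted ✗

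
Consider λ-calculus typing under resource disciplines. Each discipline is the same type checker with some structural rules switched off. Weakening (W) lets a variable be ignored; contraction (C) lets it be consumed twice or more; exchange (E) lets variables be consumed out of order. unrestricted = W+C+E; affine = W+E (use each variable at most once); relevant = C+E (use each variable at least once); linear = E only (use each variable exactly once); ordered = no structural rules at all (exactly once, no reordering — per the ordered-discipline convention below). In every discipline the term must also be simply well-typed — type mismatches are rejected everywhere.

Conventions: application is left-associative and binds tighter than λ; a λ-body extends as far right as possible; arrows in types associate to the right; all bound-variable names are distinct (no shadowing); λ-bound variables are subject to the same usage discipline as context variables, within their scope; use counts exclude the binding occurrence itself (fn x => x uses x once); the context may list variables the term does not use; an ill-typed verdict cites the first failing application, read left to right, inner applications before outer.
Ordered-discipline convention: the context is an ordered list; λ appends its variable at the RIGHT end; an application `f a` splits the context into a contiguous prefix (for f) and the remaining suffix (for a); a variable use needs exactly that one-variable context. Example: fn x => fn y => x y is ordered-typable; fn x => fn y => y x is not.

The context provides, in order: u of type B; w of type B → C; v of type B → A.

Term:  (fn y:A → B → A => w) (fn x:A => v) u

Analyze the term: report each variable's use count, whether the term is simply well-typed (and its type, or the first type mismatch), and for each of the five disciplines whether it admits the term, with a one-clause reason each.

counts: u=1, w=1, v=1, y (λ-bound)=0, x (λ-bound)=0
use order (left to right): w, v, u
typing: the term checks, with type C
ordered: ✗ — y, x never used (weakening)
linear: ✗ — y, x never used (weakening)
affine: ✓ — none of u, w, v, y, x used more than once
relevant: ✗ — y, x never used (weakening)
unrestricted: ✓ — simply typable at C; W, C, E all held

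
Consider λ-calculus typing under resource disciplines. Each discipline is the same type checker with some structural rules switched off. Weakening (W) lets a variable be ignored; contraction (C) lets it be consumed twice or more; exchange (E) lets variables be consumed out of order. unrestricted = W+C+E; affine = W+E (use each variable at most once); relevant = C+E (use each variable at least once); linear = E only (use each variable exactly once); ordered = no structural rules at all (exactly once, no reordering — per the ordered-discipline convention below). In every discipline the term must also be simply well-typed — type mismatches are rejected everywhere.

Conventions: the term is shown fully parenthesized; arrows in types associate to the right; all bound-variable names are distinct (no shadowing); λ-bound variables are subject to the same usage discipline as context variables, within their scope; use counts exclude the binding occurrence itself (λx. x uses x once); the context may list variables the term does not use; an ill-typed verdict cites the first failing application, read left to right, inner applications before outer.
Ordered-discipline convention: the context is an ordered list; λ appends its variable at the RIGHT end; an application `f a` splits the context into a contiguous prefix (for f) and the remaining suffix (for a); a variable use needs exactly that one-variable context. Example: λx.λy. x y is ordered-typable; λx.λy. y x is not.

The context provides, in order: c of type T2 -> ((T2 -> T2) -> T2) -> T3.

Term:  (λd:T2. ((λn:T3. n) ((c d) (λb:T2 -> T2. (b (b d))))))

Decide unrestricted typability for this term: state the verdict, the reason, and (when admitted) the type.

yes — simply typable at T2 -> T3; W, C, E all held; term : T2 -> T3
usage: c=1; d (bound)=2; n (bound)=1; b (bound)=2
use order (left to right): n, c, d, b, b, d
typing: the term checks, with type T2 -> T3
across the five disciplines: ordered ✗, linear ✗, affine ✗, relevant ✓, unrestricted ✓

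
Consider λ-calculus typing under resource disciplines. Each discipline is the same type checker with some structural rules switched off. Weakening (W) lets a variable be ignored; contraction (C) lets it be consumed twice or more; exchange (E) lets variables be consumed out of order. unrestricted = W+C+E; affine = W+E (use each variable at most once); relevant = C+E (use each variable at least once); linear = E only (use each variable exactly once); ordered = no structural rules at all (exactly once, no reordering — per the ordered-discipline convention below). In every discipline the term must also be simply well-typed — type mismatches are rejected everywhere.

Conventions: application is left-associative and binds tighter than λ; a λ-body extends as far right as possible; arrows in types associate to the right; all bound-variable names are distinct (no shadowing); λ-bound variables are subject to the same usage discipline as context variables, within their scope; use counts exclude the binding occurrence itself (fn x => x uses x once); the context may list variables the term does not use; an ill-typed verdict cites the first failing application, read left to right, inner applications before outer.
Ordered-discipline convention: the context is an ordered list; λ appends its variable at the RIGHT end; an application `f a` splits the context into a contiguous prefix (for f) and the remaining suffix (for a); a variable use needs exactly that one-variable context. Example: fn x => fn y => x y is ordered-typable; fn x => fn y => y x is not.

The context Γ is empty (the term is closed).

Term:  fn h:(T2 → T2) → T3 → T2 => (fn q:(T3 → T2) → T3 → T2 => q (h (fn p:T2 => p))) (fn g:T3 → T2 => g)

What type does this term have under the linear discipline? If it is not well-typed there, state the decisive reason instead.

term : ((T2 → T2) → T3 → T2) → T3 → T2
variable uses: h [bound]: 1×, q [bound]: 1×, p [bound]: 1×, g [bound]: 1×
uses in reading order: q, h, p, g
typing: well-typed — term : ((T2 → T2) → T3 → T2) → T3 → T2
all disciplines: ordered ✗, linear ✓, affine ✓, relevant ✓, unrestricted ✓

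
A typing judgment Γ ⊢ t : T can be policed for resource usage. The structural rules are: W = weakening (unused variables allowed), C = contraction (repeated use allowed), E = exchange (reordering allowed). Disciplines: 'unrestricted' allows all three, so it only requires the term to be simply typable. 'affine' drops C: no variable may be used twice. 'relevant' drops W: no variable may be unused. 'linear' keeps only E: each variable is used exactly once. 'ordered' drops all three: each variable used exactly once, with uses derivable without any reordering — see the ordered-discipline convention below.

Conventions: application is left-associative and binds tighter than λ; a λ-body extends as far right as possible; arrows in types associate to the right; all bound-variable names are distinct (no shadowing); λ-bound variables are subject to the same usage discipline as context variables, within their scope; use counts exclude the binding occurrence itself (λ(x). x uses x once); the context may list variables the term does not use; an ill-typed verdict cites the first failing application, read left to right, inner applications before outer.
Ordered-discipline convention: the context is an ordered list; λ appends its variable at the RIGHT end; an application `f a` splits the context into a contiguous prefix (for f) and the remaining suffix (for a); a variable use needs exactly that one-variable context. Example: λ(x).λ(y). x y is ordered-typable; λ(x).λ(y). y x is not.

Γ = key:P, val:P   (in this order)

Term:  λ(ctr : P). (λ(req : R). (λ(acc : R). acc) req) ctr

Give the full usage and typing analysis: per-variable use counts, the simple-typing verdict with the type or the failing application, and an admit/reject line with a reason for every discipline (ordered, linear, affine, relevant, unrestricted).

use counts: key: 0, val: 0, ctr (bound): 1, req (bound): 1, acc (bound): 1
uses in reading order: acc, req, ctr
typing: ill-typed: an application expects R but receives P
ordered: ✗, fails simple typing
linear: ✗, a type mismatch blocks all five
affine: ✗, the type mismatch rejects it
relevant: ✗, not simply typable
unrestricted: ✗, fails simple typing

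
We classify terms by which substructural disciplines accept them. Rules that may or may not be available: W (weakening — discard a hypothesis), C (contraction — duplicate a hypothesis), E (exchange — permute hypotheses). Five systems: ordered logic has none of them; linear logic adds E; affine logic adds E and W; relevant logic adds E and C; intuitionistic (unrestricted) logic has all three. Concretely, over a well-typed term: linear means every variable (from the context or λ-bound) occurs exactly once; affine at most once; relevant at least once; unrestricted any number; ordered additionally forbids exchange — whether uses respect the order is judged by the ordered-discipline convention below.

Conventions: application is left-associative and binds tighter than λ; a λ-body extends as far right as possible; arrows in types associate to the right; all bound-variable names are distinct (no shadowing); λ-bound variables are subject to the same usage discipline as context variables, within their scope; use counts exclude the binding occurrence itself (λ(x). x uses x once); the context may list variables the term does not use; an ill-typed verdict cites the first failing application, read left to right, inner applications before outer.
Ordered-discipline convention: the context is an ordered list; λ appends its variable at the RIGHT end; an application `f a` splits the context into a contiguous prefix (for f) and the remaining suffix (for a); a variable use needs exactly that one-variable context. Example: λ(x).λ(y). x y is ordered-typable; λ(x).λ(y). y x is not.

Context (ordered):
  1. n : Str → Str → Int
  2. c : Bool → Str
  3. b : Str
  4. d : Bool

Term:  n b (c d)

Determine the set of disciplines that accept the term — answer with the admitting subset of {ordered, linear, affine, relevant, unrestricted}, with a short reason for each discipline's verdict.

accepted by: linear, affine, relevant, unrestricted
use counts: n: 1, c: 1, b: 1, d: 1
left-to-right use order: n, b, c, d
typing: the term checks, with type Int
ordered: ✗ — no contiguous prefix/suffix split fits n, b, c, d
linear: ✓ — each of n, c, b, d used exactly once
affine: ✓ — n, c, b, d: no repeats, contraction unneeded
relevant: ✓ — every one of n, c, b, d appears
unrestricted: ✓ — well-typed at Int; no restrictions here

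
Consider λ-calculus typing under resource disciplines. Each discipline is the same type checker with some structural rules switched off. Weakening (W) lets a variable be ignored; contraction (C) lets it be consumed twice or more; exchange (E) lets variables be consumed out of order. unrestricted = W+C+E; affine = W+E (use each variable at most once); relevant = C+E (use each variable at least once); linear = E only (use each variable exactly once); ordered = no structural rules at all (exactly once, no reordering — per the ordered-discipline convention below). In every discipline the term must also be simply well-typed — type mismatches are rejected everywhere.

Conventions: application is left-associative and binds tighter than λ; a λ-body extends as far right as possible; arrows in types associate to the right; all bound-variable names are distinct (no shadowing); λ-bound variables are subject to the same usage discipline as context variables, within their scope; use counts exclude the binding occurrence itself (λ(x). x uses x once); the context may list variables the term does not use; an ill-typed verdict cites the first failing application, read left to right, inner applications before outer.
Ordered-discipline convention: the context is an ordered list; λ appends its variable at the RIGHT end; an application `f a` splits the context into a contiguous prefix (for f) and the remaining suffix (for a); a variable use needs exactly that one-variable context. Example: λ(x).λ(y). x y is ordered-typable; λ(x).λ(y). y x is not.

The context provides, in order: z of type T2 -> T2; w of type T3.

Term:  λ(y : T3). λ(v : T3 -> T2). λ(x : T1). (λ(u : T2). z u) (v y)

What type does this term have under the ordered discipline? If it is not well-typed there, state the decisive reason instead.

not well-typed under ordered — unused: w, x — weakening required
variable uses: z: 1; w: 0; y [bound]: 1; v [bound]: 1; x [bound]: 0; u [bound]: 1
use order (left to right): z, u, v, y
typing: ✓ — T3 -> (T3 -> T2) -> T1 -> T2
per-discipline verdicts: ordered ✗, linear ✗, affine ✓, relevant ✗, unrestricted ✓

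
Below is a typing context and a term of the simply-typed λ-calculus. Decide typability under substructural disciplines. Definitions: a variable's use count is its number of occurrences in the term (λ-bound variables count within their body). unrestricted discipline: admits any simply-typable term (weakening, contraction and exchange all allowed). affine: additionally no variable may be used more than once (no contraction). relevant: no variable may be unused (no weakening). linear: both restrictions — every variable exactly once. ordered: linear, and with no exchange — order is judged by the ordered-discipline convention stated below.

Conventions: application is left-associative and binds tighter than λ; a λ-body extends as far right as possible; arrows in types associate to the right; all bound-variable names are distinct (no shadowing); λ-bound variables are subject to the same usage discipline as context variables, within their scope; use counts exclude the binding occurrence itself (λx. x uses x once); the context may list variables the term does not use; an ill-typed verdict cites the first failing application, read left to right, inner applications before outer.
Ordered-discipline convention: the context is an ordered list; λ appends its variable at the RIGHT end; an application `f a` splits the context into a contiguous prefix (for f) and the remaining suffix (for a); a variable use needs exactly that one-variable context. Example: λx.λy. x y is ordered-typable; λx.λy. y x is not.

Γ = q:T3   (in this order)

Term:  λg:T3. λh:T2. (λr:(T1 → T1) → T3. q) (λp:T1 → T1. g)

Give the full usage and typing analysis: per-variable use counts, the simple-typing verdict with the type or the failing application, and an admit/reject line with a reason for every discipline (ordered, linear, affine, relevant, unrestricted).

variable uses: q: 1×; g [bound]: 1×; h [bound]: 0×; r [bound]: 0×; p [bound]: 0×
use order (left to right): q, g
typing: ✓ — T3 → T2 → T3
ordered: ✗ — h, r, p never used (weakening)
linear: ✗ — h, r, p never used (weakening)
affine: ✓ — no duplicate uses among q, g, h, r, p
relevant: ✗ — h, r, p never used (weakening)
unrestricted: ✓ — simply typable at T3 → T2 → T3; W, C, E all held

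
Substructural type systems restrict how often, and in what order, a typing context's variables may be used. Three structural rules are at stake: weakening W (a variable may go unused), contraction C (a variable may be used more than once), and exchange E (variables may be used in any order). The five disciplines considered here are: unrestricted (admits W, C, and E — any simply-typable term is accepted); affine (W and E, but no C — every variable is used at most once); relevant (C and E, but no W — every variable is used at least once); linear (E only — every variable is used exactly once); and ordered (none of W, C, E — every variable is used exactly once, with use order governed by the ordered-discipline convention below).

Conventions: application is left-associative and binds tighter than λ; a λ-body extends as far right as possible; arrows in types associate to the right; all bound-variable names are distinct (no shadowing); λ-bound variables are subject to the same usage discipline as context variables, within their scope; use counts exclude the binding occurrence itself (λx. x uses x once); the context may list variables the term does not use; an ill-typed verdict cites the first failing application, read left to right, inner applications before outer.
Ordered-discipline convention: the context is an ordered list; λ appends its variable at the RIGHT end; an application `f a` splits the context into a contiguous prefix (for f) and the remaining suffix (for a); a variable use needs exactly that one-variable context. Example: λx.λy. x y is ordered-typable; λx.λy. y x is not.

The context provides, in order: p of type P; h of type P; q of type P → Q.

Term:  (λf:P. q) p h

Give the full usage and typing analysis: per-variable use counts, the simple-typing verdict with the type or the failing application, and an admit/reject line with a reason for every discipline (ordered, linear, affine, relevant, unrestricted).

usage: p=1; h=1; q=1; f [bound]=0
left-to-right use order: q, p, h
typing: the term checks, with type Q
ordered ✗ (unused: f — weakening required)
linear ✗ (unused: f — weakening required)
affine ✓ (none of p, h, q, f used more than once)
relevant ✗ (unused: f — weakening required)
unrestricted ✓ (well-typed at Q; no restrictions here)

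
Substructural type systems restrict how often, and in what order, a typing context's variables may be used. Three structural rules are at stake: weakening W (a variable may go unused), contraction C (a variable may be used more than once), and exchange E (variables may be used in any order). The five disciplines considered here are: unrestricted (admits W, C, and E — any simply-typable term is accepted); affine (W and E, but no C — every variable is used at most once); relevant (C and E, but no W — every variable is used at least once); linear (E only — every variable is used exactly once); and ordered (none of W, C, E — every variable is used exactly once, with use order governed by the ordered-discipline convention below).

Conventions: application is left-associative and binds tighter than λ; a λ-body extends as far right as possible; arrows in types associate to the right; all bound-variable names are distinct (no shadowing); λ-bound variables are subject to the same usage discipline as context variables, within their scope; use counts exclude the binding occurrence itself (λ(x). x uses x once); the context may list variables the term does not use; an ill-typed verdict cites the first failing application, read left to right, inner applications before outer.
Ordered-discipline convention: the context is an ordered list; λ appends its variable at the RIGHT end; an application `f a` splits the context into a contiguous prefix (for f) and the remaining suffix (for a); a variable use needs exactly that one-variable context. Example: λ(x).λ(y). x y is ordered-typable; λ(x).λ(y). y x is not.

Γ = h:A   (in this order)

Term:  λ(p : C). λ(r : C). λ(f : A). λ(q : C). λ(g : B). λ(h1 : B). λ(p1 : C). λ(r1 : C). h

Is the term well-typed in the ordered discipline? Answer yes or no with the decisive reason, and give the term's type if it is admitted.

no — p, r, f, q, g, h1, p1, r1 left unused
variable uses: h: 1; p (λ-bound): 0; r (λ-bound): 0; f (λ-bound): 0; q (λ-bound): 0; g (λ-bound): 0; h1 (λ-bound): 0; p1 (λ-bound): 0; r1 (λ-bound): 0
use order (left to right): h
typing: well-typed — term : C → C → A → C → B → B → C → C → A
across the five disciplines: ordered ✗ · linear ✗ · affine ✓ · relevant ✗ · unrestricted ✓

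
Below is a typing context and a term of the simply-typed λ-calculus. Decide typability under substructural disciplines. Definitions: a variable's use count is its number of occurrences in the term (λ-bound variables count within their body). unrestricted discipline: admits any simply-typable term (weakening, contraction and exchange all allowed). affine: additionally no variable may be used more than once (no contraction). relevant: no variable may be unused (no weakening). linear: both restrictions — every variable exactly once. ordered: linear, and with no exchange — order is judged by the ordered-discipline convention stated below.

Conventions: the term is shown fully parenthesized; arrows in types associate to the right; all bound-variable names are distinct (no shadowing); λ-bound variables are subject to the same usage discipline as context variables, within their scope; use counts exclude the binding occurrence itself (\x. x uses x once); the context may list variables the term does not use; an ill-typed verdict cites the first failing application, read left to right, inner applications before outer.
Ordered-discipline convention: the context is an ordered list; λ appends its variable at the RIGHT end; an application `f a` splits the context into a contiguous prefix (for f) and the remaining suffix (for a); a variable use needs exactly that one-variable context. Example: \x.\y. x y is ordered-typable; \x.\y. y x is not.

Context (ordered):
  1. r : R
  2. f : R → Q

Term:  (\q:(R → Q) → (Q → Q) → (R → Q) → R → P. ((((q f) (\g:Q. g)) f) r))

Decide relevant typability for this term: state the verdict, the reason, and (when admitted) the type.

yes — at least one use each (r, f, q, g); term : ((R → Q) → (Q → Q) → (R → Q) → R → P) → P
counts: r=1, f=2, q [bound]=1, g [bound]=1
left-to-right use order: q, f, g, f, r
typing: the term checks, with type ((R → Q) → (Q → Q) → (R → Q) → R → P) → P
all disciplines: ordered ✗ | linear ✗ | affine ✗ | relevant ✓ | unrestricted ✓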